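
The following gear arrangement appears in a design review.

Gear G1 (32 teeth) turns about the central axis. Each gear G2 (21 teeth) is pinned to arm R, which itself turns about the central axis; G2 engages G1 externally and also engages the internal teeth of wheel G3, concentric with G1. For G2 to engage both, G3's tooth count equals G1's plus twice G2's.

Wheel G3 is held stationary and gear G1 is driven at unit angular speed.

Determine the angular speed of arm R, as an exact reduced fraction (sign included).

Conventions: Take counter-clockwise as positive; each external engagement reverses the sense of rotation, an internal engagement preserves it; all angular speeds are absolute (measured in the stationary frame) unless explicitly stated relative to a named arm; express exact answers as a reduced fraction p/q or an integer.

16/53

planetary set (32T centre, 21T on arm, 74T internal) — Willis relation
ring teeth: 32 + 2·21 = 74
32(ω_sun−ω_arm) = −74(ω_ring−ω_arm),  ω_ring = 0, ω_sun = 1
32(1−ω_arm) = −74(0−ω_arm)  ⇒  106·ω_arm = 32  ⇒  ω_arm = 16/53
exact speed ratio = 16/53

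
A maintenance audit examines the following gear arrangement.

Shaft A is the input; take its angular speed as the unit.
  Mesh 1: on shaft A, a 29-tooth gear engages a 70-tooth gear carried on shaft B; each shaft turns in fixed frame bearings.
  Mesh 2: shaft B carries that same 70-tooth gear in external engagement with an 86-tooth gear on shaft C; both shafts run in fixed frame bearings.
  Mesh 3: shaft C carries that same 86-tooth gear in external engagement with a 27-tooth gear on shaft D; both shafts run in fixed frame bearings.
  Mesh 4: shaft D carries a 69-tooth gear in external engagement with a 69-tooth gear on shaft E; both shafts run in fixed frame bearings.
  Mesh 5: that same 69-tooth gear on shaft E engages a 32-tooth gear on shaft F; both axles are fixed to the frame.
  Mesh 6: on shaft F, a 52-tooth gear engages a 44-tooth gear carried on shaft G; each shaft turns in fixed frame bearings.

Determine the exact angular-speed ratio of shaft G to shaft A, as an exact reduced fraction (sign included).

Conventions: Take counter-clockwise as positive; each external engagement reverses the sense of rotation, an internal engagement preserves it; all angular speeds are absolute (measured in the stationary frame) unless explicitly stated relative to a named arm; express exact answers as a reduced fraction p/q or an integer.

8671/3168

class = fixed-axis compound train [6 meshes; 6 ratios multiply, 6 sense flips]
mesh 1 [29T→70T]: running ratio 29/70, sense −
mesh 2 [70T→86T]: running ratio 29/86, sense +
mesh 3 [86T→27T]: running ratio 29/27, sense −
mesh 4 [69T→69T]: running ratio 29/27, sense +
mesh 5 [69T→32T]: running ratio 667/288, sense −
mesh 6 [52T→44T]: running ratio 8671/3168, sense +
ω_out/ω_in = 8671/3168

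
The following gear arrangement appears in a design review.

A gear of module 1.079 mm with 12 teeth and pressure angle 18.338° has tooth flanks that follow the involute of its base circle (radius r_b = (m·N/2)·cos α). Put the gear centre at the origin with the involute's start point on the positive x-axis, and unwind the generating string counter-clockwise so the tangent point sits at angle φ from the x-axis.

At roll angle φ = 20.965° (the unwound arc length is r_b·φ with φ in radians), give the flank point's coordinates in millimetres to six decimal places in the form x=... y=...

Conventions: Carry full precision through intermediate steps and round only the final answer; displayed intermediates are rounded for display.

class = single-mesh tooth geometry [base-circle involute, m = 1.079, 12T]
pitch radius r_p = m·N/2 = 1.079·12/2 = 6.474000
base radius r_b = r_p·cos α = 6.474000·cos 18.338° = 6.145231
roll angle φ = 20.965° = 0.36590828 rad
x = r_b·(cos φ + φ·sin φ) = 6.542952
y = r_b·(sin φ − φ·cos φ) = 0.099017

x=6.542952 y=0.099017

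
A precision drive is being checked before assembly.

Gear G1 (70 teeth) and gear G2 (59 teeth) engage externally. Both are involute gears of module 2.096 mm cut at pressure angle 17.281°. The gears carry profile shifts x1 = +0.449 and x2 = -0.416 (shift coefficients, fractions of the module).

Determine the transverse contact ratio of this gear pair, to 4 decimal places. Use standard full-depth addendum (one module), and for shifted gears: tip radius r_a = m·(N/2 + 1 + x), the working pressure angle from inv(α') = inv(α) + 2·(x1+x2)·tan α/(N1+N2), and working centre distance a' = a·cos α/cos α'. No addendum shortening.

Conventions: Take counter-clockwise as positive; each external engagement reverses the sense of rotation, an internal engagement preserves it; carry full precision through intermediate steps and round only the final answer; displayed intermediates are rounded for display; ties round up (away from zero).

1.9469

class = single-mesh tooth geometry [involute pair 70T × 59T, m = 2.096]
base radii: r_b1 = 70.048483, r_b2 = 59.040864
tip radii: r_a1 = 76.397104, r_a2 = 63.056064
inv(α') = inv(17.281°) + 2·(+0.449-0.416)·tan α/(70+59) = 0.00965039  ⇒  α' = 17.37469°
a' = a·cos α / cos α' = 135.1920·cos 17.281°/cos 17.37469° = 135.260987
action lengths: √(r_a1²−r_b1²) = 30.491434, √(r_a2²−r_b2²) = 22.141445
base pitch p_b = π·m·cos α = 6.287537
CR = (30.491434 + 22.141445 − 135.260987·sin 17.37469°)/6.287537 = 1.946924
contact ratio ≈ 1.9469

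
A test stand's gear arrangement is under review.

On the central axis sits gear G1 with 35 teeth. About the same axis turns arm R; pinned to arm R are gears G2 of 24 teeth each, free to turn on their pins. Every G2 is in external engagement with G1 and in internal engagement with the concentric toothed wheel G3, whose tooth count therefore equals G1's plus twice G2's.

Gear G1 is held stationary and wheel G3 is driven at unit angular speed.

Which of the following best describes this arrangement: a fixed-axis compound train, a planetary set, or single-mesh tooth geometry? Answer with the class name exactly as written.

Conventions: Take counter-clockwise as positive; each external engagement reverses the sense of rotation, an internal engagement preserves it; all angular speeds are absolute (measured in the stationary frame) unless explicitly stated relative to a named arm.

planetary set

topology: planetary set — G1 35T / G2 24T / G3 83T, arm = carrier (Willis)
classification: planetary set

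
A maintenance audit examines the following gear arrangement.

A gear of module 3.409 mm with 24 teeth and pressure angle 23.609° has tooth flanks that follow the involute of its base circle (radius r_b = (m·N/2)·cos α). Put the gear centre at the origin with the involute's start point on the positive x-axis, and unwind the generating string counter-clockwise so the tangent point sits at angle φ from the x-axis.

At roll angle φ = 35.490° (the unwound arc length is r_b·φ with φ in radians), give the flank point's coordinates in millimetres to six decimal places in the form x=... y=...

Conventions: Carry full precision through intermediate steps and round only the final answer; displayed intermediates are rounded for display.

x=43.999698 y=2.857060

single-mesh involute tooth geometry (24T wheel at module 3.409)
pitch radius r_p = m·N/2 = 3.409·24/2 = 40.908000
base radius r_b = r_p·cos α = 40.908000·cos 23.609° = 37.483994
roll angle φ = 35.490° = 0.61941735 rad
x = r_b·(cos φ + φ·sin φ) = 43.999698
y = r_b·(sin φ − φ·cos φ) = 2.857060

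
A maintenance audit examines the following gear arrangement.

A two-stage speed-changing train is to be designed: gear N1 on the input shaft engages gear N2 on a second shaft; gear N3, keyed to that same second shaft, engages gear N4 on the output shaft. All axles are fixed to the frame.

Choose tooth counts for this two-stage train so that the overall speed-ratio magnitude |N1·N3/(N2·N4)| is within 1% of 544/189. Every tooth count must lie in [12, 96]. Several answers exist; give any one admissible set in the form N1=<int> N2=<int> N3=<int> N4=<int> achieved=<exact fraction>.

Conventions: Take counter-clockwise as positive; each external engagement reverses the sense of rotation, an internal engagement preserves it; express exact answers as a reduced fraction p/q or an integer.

N1=16 N2=14 N3=68 N4=27 achieved=544/189

design class (target 544/189): fixed-axis compound train
target = 544/189 in lowest terms: an exact hit needs N1·N3 = k·544 and N2·N4 = k·189 for one integer k, every count in [12, 96]; additionally prefer no 1:1 stage (N1 ≠ N2, N3 ≠ N4)
k = 1: no 1:1-free in-range split of k·544 and k·189 into factor pairs; take k = 2
k = 2: N1·N3 = 1088 = 16·68, N2·N4 = 378 = 14·27
achieved = 16·68/(14·27) = 544/189; |achieved − target| = 0 ≤ 136/4725 ✓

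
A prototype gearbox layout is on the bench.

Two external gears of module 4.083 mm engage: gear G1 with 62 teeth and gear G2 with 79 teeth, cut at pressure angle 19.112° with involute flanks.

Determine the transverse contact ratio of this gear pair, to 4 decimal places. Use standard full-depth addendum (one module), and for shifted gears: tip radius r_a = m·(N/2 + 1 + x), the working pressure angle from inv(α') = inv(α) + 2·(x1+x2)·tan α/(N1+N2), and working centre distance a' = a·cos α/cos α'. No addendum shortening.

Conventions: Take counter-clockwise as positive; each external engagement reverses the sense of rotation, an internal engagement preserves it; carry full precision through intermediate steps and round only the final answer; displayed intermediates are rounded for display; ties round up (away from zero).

class = single-mesh tooth geometry [involute pair 62T × 79T, m = 4.083]
base radii: r_b1 = 119.596342, r_b2 = 152.388887
tip radii: r_a1 = 130.656000, r_a2 = 165.361500
no profile shift: α' = α, a' = a
action lengths: √(r_a1²−r_b1²) = 52.608986, √(r_a2²−r_b2²) = 64.203215
base pitch p_b = π·m·cos α = 12.120096
CR = (52.608986 + 64.203215 − 287.851500·sin 19.11200°)/12.120096 = 1.861790
contact ratio ≈ 1.8618

1.8618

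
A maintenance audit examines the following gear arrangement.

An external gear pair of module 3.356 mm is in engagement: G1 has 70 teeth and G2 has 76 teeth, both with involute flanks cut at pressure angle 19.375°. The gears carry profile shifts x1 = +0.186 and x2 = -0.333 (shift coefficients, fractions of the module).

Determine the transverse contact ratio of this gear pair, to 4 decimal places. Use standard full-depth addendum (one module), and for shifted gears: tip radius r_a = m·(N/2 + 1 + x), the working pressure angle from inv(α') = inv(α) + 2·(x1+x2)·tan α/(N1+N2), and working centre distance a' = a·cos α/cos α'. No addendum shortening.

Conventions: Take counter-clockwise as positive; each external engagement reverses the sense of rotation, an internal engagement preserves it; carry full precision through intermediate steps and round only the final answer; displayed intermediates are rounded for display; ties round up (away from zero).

1.8670

single-mesh involute tooth geometry (70T engaging 76T at module 3.356)
base radii: r_b1 = 110.807947, r_b2 = 120.305771
tip radii: r_a1 = 121.440216, r_a2 = 129.766452
inv(α') = inv(19.375°) + 2·(+0.186-0.333)·tan α/(70+76) = 0.01279953  ⇒  α' = 19.04073°
a' = a·cos α / cos α' = 244.9880·cos 19.375°/cos 19.04073° = 244.490553
action lengths: √(r_a1²−r_b1²) = 49.692303, √(r_a2²−r_b2²) = 48.640041
base pitch p_b = π·m·cos α = 9.946098
CR = (49.692303 + 48.640041 − 244.490553·sin 19.04073°)/9.946098 = 1.867033
contact ratio ≈ 1.8670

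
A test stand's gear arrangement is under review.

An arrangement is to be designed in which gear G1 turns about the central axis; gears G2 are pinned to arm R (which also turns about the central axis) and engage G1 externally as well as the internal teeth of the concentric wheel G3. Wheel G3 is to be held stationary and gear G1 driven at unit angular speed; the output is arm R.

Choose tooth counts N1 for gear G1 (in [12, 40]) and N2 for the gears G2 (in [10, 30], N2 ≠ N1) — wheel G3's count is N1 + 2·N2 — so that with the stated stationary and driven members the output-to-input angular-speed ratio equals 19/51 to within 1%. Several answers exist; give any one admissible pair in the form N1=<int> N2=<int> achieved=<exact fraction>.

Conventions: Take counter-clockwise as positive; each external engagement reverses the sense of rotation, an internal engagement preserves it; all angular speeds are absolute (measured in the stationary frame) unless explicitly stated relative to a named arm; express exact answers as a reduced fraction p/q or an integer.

design class (target 19/51): planetary set
Willis with ω_ring = 0: ω_arm/ω_sun = N1/(N1+N3); set equal to 19/51  ⇒  N3/N1 = 1/(19/51) − 1 = 32/19
N3 = N1 + 2·N2  ⇒  N2/N1 = (N3/N1 − 1)/2 = (32/19 − 1)/2 = 13/38
smallest multiple with N1 ≥ 12 and N2 ≥ 10: k = 1  ⇒  N1 = 1·38 = 38, N2 = 1·13 = 13 (N1 ≤ 40, N2 ≤ 30, N2 ≠ N1 ✓), N3 = 38 + 2·13 = 64
check: N1/(N1+N3) with N1 = 38, N3 = 64 gives 19/51; |achieved − target| = 0 ≤ 19/5100 ✓

N1=38 N2=13 achieved=19/51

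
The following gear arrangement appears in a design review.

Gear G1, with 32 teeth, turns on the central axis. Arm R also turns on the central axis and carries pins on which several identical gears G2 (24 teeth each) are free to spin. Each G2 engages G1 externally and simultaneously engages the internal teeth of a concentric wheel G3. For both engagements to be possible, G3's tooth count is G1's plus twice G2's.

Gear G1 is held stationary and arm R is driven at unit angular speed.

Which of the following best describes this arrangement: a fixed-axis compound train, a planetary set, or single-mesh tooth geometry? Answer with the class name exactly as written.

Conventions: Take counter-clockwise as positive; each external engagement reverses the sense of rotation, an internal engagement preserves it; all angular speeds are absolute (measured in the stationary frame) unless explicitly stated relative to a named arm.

planetary set

recognized (axles ride arm R): planetary set, 32/24/80 teeth
classification: planetary set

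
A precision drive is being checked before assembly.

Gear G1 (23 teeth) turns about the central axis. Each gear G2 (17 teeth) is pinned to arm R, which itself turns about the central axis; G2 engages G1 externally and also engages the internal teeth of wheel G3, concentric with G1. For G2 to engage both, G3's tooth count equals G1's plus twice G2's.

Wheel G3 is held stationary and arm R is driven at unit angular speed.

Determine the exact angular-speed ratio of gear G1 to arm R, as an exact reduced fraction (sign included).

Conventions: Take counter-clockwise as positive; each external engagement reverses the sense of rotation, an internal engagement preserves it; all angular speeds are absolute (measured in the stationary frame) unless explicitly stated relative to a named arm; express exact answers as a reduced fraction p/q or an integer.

class = planetary set [G3 = 23+2·17 = 57; Willis about the carrier]
ring teeth: 23 + 2·17 = 57
23(ω_sun−ω_arm) = −57(ω_ring−ω_arm),  ω_ring = 0, ω_arm = 1
ω_sun = 1 − (57/23)(0−1) = 80/23
ω_out/ω_in = 80/23

80/23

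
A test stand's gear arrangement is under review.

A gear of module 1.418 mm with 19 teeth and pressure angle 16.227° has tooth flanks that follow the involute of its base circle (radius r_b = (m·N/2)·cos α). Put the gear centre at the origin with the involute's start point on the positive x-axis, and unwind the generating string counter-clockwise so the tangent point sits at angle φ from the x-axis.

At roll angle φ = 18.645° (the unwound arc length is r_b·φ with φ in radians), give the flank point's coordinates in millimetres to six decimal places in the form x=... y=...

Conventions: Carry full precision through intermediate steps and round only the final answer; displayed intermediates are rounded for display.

topology: single-mesh involute geometry — m = 1.418, N = 19
pitch radius r_p = m·N/2 = 1.418·19/2 = 13.471000
base radius r_b = r_p·cos α = 13.471000·cos 16.227° = 12.934344
roll angle φ = 18.645° = 0.32541664 rad
x = r_b·(cos φ + φ·sin φ) = 13.601167
y = r_b·(sin φ − φ·cos φ) = 0.147006

x=13.601167 y=0.147006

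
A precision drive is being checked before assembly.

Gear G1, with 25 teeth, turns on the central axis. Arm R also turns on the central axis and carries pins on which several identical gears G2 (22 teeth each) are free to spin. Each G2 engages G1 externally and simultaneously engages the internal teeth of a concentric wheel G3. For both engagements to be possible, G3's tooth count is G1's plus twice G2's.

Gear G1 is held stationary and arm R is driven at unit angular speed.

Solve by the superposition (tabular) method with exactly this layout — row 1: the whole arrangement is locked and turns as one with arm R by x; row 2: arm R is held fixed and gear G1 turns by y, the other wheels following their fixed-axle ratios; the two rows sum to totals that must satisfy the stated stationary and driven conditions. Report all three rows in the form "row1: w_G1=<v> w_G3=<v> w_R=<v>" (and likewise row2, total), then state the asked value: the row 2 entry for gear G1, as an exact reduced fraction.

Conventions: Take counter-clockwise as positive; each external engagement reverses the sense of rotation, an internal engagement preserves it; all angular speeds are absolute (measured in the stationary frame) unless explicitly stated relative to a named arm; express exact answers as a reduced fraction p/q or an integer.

topology: planetary set — G1 25T / G2 22T / G3 69T, arm = carrier (Willis)
row 1: whole set turns with the arm by x
row 2 — arm fixed, fixed-axis ratios: sun y, ring −(25/69)·y, arm 0
boundary: total ω_sun = x + y = 0 and total ω_arm = x = 1  ⇒  y = -1, x = 1
row 2 ring = −(25/69)·(-1) = 25/69
totals (row 1 + row 2): sun 1 + (-1) = 0, ring 1 + 25/69 = 94/69, arm 1 + 0 = 1
asked cell (row2, sun) = -1

row1: w_G1=1 w_G3=1 w_R=1
row2: w_G1=-1 w_G3=25/69 w_R=0
total: w_G1=0 w_G3=94/69 w_R=1
asked value: -1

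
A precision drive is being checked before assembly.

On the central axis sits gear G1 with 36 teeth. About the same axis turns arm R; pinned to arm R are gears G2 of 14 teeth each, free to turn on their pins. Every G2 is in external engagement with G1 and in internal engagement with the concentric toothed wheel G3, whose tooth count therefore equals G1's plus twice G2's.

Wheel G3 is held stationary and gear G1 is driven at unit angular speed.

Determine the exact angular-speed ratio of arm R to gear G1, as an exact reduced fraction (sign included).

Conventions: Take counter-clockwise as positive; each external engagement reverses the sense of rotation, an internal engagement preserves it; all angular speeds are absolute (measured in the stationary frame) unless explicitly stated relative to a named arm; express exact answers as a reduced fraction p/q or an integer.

recognized (axles ride arm R): planetary set, 36/14/64 teeth
ring teeth: 36 + 2·14 = 64
36(ω_sun−ω_arm) = −64(ω_ring−ω_arm),  ω_ring = 0, ω_sun = 1
36(1−ω_arm) = −64(0−ω_arm)  ⇒  100·ω_arm = 36  ⇒  ω_arm = 9/25
ω_out/ω_in = 9/25

9/25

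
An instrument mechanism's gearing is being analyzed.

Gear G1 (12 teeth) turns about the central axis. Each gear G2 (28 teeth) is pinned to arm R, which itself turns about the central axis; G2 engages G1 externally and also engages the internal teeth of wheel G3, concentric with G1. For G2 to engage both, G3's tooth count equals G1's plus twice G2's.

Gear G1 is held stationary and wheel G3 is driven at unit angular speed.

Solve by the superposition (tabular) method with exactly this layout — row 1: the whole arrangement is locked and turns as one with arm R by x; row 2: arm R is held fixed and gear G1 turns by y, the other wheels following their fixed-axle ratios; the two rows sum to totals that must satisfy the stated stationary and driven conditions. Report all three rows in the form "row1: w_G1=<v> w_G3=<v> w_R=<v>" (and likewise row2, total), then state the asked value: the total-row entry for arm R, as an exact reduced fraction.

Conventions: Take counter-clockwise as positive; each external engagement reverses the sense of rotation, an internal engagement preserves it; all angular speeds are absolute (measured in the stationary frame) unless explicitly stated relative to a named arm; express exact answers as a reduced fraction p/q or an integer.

recognized (axles ride arm R): planetary set, 12/28/68 teeth
row 1 (train locked, turned with arm): all members turn x
superposition row 2 [arm held]: sun y, ring −(12/68)·y, arm 0
boundary: total ω_sun = x + y = 0 and total ω_ring = x − (12/68)·y = 1  ⇒  y = -17/20, x = 17/20
row 2 ring = −(12/68)·(-17/20) = 3/20
totals (row 1 + row 2): sun 17/20 + (-17/20) = 0, ring 17/20 + 3/20 = 1, arm 17/20 + 0 = 17/20
asked cell (total, arm) = 17/20

row1: w_G1=17/20 w_G3=17/20 w_R=17/20
row2: w_G1=-17/20 w_G3=3/20 w_R=0
total: w_G1=0 w_G3=1 w_R=17/20
asked value: 17/20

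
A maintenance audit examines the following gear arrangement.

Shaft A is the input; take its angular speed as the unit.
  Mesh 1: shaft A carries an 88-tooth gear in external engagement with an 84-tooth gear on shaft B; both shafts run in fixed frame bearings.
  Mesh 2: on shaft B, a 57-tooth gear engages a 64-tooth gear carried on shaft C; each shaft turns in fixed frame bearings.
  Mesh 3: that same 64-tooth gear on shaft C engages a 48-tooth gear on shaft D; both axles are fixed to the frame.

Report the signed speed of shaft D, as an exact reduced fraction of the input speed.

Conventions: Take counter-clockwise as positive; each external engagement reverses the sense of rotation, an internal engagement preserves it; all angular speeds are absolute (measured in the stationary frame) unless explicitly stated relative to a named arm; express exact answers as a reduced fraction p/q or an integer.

3-mesh fixed-axis compound train (all bearings frame-fixed)
mesh 1 [88T→84T]: |ω|/ω_in = 1×88/84 = 22/21, sense flips to −
mesh 2 [57T→64T]: |ω|/ω_in = (22/21)×57/64 = 209/224, sense flips to +
mesh 3 [64T→48T]: |ω|/ω_in = (209/224)×64/48 = 209/168, sense flips to −
signed output speed (× input speed) = -209/168

-209/168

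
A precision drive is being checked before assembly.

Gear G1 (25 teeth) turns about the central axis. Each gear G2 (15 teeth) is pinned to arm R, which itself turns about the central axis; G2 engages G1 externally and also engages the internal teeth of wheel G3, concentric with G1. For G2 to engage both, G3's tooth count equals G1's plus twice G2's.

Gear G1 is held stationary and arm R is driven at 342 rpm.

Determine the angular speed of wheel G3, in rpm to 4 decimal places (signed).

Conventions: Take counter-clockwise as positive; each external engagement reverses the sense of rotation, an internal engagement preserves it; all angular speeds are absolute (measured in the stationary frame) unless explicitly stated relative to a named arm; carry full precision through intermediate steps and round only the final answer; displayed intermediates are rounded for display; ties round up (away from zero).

+497.4545 rpm

topology: planetary set — G1 25T / G2 15T / G3 55T, arm = carrier (Willis)
normalise by the input: solve with ω_arm = 1, then scale by 342 rpm
ring teeth: 25 + 2·15 = 55
25(ω_sun−ω_arm) = −55(ω_ring−ω_arm),  ω_sun = 0, ω_arm = 1
ω_ring = 1 − (25/55)(0−1) = 16/11
scale: ω_ring = 16/11 × 342 rpm = +497.4545 rpm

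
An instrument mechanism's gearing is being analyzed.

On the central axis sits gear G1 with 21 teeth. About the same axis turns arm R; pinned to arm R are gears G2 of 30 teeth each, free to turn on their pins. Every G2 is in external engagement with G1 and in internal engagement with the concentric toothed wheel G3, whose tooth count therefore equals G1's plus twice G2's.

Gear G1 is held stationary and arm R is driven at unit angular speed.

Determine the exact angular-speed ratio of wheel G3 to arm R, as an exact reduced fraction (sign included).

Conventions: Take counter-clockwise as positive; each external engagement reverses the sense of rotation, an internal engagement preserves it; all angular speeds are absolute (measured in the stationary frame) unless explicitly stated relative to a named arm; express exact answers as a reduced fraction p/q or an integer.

34/27

class = planetary set [G3 = 21+2·30 = 81; Willis about the carrier]
ring teeth: 21 + 2·30 = 81
21(ω_sun−ω_arm) = −81(ω_ring−ω_arm),  ω_sun = 0, ω_arm = 1
ω_ring = 1 − (21/81)(0−1) = 34/27
ω_out/ω_in = 34/27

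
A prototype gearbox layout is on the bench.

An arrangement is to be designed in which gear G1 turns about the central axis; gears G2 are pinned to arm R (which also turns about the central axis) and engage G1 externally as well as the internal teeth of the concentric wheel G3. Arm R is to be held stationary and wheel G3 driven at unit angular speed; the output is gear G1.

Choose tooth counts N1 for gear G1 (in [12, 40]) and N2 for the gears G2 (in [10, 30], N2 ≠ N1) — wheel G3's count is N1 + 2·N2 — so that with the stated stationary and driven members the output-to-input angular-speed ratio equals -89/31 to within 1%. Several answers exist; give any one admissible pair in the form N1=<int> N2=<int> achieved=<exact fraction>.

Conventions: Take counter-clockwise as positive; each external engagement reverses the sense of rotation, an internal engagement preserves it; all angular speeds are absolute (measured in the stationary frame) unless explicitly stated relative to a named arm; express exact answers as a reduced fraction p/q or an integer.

class = planetary set [ratio -89/31 wanted; Willis about the carrier]
Willis with ω_arm = 0: ω_sun/ω_ring = −N3/N1; set equal to -89/31  ⇒  N3/N1 = −(-89/31) = 89/31
N3 = N1 + 2·N2  ⇒  N2/N1 = (N3/N1 − 1)/2 = (89/31 − 1)/2 = 29/31
smallest multiple with N1 ≥ 12 and N2 ≥ 10: k = 1  ⇒  N1 = 1·31 = 31, N2 = 1·29 = 29 (N1 ≤ 40, N2 ≤ 30, N2 ≠ N1 ✓), N3 = 31 + 2·29 = 89
check: −N3/N1 with N1 = 31, N3 = 89 gives -89/31; |achieved − target| = 0 ≤ 89/3100 ✓

N1=31 N2=29 achieved=-89/31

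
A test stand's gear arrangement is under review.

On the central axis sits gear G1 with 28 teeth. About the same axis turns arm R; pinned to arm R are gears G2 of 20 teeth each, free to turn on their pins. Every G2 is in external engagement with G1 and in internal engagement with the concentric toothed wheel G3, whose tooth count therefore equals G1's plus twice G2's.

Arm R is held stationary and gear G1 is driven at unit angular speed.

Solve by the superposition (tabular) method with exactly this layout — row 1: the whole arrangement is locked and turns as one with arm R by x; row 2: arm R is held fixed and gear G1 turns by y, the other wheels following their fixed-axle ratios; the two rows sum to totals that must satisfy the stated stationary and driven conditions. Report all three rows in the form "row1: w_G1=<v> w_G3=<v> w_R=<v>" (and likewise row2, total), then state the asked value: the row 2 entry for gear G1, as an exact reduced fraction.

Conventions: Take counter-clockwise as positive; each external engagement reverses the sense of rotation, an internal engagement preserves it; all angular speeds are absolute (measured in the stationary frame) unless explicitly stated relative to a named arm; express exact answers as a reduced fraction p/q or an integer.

row1: w_G1=0 w_G3=0 w_R=0
row2: w_G1=1 w_G3=-7/17 w_R=0
total: w_G1=1 w_G3=-7/17 w_R=0
asked value: 1

topology: planetary set — G1 28T / G2 20T / G3 68T, arm = carrier (Willis)
superposition row 1 [locked train]: every member turns x
superposition row 2 [arm held]: sun y, ring −(28/68)·y, arm 0
boundary: total ω_arm = x = 0 and total ω_sun = x + y = 1  ⇒  y = 1, x = 0
row 2 ring = −(28/68)·1 = -7/17
totals (row 1 + row 2): sun 0 + 1 = 1, ring 0 + (-7/17) = -7/17, arm 0 + 0 = 0
asked cell (row2, sun) = 1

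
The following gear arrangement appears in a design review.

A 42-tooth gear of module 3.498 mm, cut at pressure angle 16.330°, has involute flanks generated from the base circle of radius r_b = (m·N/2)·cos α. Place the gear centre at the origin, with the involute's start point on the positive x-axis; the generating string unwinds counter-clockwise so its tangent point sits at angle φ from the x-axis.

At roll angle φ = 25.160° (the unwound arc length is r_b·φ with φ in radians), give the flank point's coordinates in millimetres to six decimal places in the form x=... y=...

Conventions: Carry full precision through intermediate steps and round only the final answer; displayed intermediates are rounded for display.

x=76.967166 y=1.951644

topology: single-mesh involute geometry — m = 3.498, N = 42
pitch radius r_p = m·N/2 = 3.498·42/2 = 73.458000
base radius r_b = r_p·cos α = 73.458000·cos 16.330° = 70.494572
roll angle φ = 25.160° = 0.43912484 rad
x = r_b·(cos φ + φ·sin φ) = 76.967166
y = r_b·(sin φ − φ·cos φ) = 1.951644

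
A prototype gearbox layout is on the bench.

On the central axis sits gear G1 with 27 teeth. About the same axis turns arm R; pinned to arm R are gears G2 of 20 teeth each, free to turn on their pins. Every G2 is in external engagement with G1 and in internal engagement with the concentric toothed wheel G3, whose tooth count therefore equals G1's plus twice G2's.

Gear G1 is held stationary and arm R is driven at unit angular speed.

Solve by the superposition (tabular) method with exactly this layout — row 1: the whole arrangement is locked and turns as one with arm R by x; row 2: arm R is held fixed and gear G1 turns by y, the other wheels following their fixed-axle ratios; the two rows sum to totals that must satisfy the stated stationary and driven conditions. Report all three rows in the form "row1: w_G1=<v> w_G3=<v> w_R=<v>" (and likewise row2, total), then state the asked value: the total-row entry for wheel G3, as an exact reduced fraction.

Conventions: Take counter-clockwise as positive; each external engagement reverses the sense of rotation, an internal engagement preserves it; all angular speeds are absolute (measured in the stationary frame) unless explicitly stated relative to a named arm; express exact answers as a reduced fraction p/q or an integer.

planetary set (27T centre, 20T on arm, 67T internal) — Willis relation
row 1 (train locked, turned with arm): all members turn x
row 2 (arm held, sun turns y): ω_ring = −(27/67)·y, ω_arm = 0
boundary: total ω_sun = x + y = 0 and total ω_arm = x = 1  ⇒  y = -1, x = 1
row 2 ring = −(27/67)·(-1) = 27/67
totals (row 1 + row 2): sun 1 + (-1) = 0, ring 1 + 27/67 = 94/67, arm 1 + 0 = 1
asked cell (total, ring) = 94/67

row1: w_G1=1 w_G3=1 w_R=1
row2: w_G1=-1 w_G3=27/67 w_R=0
total: w_G1=0 w_G3=94/67 w_R=1
asked value: 94/67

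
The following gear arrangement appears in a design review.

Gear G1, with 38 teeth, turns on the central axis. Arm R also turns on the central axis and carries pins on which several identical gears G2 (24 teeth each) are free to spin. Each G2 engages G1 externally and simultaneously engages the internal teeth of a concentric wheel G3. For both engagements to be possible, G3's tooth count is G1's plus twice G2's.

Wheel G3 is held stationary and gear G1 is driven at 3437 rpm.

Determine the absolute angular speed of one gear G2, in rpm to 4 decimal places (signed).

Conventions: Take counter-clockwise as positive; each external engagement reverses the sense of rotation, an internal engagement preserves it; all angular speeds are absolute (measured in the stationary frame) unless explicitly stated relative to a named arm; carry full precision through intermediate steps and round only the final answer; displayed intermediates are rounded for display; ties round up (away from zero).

-2720.9583 rpm

topology: planetary set — G1 38T / G2 24T / G3 86T, arm = carrier (Willis)
normalise by the input: solve with ω_sun = 1, then scale by 3437 rpm
ring teeth: 38 + 2·24 = 86
38(ω_sun−ω_arm) = −86(ω_ring−ω_arm),  ω_ring = 0, ω_sun = 1
38(1−ω_arm) = −86(0−ω_arm)  ⇒  124·ω_arm = 38  ⇒  ω_arm = 19/62
sun–planet mesh: 38·(1−19/62) = −24·(ω_p−ω_arm)  ⇒  ω_p−ω_arm = -817/744
ω_p = 19/62 − 817/744 = -19/24
scale: ω_p = -19/24 × 3437 rpm = -2720.9583 rpm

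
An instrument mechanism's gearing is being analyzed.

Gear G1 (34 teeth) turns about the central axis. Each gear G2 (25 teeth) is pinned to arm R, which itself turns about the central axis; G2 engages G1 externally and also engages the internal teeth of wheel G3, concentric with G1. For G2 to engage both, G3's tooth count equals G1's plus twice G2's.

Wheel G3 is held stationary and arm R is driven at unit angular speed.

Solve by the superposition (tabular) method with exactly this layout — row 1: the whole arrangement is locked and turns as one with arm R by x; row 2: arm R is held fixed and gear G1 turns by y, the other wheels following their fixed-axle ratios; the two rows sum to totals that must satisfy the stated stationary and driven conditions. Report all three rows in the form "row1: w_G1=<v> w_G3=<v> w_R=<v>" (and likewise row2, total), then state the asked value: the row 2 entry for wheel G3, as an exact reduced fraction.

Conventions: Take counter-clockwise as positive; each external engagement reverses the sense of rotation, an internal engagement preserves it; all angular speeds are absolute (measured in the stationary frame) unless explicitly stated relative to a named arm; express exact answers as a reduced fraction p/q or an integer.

planetary set (34T centre, 25T on arm, 84T internal) — Willis relation
row 1 (train locked, turned with arm): all members turn x
row 2: sun turns y, ring = −(34/84)·y, arm 0
boundary: total ω_ring = x − (34/84)·y = 0 and total ω_arm = x = 1  ⇒  y = 42/17, x = 1
row 2 ring = −(34/84)·42/17 = -1
totals (row 1 + row 2): sun 1 + 42/17 = 59/17, ring 1 + (-1) = 0, arm 1 + 0 = 1
asked cell (row2, ring) = -1

row1: w_G1=1 w_G3=1 w_R=1
row2: w_G1=42/17 w_G3=-1 w_R=0
total: w_G1=59/17 w_G3=0 w_R=1
asked value: -1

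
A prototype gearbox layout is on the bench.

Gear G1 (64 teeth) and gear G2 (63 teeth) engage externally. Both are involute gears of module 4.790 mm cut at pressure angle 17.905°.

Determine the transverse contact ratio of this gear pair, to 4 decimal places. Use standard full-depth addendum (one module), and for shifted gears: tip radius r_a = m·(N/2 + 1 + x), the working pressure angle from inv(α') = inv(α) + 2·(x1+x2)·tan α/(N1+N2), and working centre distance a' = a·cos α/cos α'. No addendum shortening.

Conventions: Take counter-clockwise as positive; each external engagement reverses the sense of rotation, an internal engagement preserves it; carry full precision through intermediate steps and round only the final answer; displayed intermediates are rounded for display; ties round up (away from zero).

class = single-mesh tooth geometry [involute pair 64T × 63T, m = 4.790]
base radii: r_b1 = 145.856278, r_b2 = 143.577274
tip radii: r_a1 = 158.070000, r_a2 = 155.675000
no profile shift: α' = α, a' = a
action lengths: √(r_a1²−r_b1²) = 60.926767, √(r_a2²−r_b2²) = 60.168696
base pitch p_b = π·m·cos α = 14.319407
CR = (60.926767 + 60.168696 − 304.165000·sin 17.90500°)/14.319407 = 1.926273
contact ratio ≈ 1.9263

1.9263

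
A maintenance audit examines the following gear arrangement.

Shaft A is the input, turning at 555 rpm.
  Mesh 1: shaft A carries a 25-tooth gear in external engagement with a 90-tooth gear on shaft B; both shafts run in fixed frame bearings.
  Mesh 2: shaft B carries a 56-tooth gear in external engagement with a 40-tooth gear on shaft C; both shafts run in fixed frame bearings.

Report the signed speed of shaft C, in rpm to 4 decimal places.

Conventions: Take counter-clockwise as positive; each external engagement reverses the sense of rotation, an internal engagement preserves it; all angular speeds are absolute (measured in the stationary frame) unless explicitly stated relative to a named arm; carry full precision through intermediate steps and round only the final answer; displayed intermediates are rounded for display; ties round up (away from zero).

+215.8333 rpm

2-mesh fixed-axis compound train (all bearings frame-fixed)
mesh 1 [25T→90T]: ω = 555.0000×25/90 = 154.1667 rpm, sense flips to −
mesh 2 [56T→40T]: ω = 154.1667×56/40 = 215.8333 rpm, sense flips to +
signed output speed = +215.8333 rpm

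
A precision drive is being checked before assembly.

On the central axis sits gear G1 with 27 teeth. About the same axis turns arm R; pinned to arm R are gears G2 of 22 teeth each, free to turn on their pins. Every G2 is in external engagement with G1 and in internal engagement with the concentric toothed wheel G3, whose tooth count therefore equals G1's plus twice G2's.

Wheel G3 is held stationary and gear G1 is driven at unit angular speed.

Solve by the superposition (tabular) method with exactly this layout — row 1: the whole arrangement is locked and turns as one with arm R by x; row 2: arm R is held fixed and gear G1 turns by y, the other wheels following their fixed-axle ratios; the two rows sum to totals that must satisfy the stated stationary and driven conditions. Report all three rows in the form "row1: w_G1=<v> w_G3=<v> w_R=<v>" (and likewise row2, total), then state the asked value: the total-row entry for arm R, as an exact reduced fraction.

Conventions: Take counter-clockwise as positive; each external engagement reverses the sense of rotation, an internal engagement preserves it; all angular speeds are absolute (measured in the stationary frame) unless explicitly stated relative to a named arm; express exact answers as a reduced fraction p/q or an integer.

topology: planetary set — G1 27T / G2 22T / G3 71T, arm = carrier (Willis)
row 1: whole set turns with the arm by x
superposition row 2 [arm held]: sun y, ring −(27/71)·y, arm 0
boundary: total ω_ring = x − (27/71)·y = 0 and total ω_sun = x + y = 1  ⇒  y = 71/98, x = 27/98
row 2 ring = −(27/71)·71/98 = -27/98
totals (row 1 + row 2): sun 27/98 + 71/98 = 1, ring 27/98 + (-27/98) = 0, arm 27/98 + 0 = 27/98
asked cell (total, arm) = 27/98

row1: w_G1=27/98 w_G3=27/98 w_R=27/98
row2: w_G1=71/98 w_G3=-27/98 w_R=0
total: w_G1=1 w_G3=0 w_R=27/98
asked value: 27/98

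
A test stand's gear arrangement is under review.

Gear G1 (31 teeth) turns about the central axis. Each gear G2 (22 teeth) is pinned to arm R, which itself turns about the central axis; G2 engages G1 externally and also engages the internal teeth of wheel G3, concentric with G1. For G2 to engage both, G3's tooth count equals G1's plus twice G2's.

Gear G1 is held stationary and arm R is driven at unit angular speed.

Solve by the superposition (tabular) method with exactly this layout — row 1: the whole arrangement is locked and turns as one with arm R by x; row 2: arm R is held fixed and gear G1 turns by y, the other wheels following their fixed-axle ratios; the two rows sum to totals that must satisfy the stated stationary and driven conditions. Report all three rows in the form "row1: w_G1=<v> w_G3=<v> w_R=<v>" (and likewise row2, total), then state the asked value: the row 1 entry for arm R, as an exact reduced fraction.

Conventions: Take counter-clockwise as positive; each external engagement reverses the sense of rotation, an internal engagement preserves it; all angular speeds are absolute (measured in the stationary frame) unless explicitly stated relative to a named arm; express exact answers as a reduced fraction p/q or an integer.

row1: w_G1=1 w_G3=1 w_R=1
row2: w_G1=-1 w_G3=31/75 w_R=0
total: w_G1=0 w_G3=106/75 w_R=1
asked value: 1

planetary set (31T centre, 22T on arm, 75T internal) — Willis relation
superposition row 1 [locked train]: every member turns x
superposition row 2 [arm held]: sun y, ring −(31/75)·y, arm 0
boundary: total ω_sun = x + y = 0 and total ω_arm = x = 1  ⇒  y = -1, x = 1
row 2 ring = −(31/75)·(-1) = 31/75
totals (row 1 + row 2): sun 1 + (-1) = 0, ring 1 + 31/75 = 106/75, arm 1 + 0 = 1
asked cell (row1, arm) = 1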